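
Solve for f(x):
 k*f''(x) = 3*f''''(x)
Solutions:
 f(x) = C1 + C2*x + C3*exp(-sqrt(3)*sqrt(k)*x/3) + C4*exp(sqrt(3)*sqrt(k)*x/3)


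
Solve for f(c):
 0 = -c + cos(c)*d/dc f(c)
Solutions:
 f(c) = C1 + Integral(c/cos(c), c)


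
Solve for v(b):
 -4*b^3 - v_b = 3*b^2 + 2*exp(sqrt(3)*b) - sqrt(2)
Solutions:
 v(b) = C1 - b^4 - b^3 + sqrt(2)*b - 2*sqrt(3)*exp(sqrt(3)*b)/3


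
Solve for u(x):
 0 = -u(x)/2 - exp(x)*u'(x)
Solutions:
 u(x) = C1*exp(exp(-x)/2)


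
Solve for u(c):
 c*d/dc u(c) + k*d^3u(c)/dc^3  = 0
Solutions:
 u(c) = C1 + Integral(C2*airyai(c*(-1/k)^(1/3)) + C3*airybi(c*(-1/k)^(1/3)), c)


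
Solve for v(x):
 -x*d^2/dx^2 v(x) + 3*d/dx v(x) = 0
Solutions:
 v(x) = C1 + C2*x^4


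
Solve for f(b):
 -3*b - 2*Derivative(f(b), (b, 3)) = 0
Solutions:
 f(b) = C1 + C2*b + C3*b^2 - b^4/16


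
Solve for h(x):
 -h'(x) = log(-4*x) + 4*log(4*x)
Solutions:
 h(x) = C1 - 5*x*log(x) + x*(-10*log(2) + 5 - I*pi)


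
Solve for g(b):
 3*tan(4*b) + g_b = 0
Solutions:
 g(b) = C1 + 3*log(cos(4*b))/4


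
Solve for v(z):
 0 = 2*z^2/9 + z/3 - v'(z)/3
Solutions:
 v(z) = C1 + 2*z^3/9 + z^2/2


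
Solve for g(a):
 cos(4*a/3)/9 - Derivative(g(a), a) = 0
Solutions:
 g(a) = C1 + sin(4*a/3)/12


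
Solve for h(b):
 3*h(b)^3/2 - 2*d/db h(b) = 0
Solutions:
 h(b) = -sqrt(2)*sqrt(-1/(C1 + 3*b))
 h(b) = sqrt(2)*sqrt(-1/(C1 + 3*b))


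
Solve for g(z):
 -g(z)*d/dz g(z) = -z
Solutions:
 g(z) = -sqrt(C1 + z^2)
 g(z) = sqrt(C1 + z^2)


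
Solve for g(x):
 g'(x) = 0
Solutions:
 g(x) = C1


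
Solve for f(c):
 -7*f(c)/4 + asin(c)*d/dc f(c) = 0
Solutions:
 f(c) = C1*exp(7*Integral(1/asin(c), c)/4)


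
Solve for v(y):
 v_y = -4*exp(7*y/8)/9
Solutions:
 v(y) = C1 - 32*exp(7*y/8)/63


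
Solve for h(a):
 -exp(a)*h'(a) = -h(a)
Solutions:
 h(a) = C1*exp(-exp(-a))


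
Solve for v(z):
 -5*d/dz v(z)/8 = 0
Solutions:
 v(z) = C1


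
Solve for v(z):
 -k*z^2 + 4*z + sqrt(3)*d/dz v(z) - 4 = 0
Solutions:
 v(z) = C1 + sqrt(3)*k*z^3/9 - 2*sqrt(3)*z^2/3 + 4*sqrt(3)*z/3


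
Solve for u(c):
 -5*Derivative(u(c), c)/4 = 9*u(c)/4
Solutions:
 u(c) = C1*exp(-9*c/5)


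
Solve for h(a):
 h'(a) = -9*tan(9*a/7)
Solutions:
 h(a) = C1 + 7*log(cos(9*a/7))


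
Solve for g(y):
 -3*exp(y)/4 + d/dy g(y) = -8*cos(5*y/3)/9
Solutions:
 g(y) = C1 + 3*exp(y)/4 - 8*sin(5*y/3)/15


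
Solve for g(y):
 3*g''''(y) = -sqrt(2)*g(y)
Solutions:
 g(y) = (C1*sin(2^(5/8)*3^(3/4)*y/6) + C2*cos(2^(5/8)*3^(3/4)*y/6))*exp(-2^(5/8)*3^(3/4)*y/6) + (C3*sin(2^(5/8)*3^(3/4)*y/6) + C4*cos(2^(5/8)*3^(3/4)*y/6))*exp(2^(5/8)*3^(3/4)*y/6)


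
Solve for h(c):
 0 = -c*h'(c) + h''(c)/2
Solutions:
 h(c) = C1 + C2*erfi(c)


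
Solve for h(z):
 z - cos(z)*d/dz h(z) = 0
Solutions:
 h(z) = C1 + Integral(z/cos(z), z)


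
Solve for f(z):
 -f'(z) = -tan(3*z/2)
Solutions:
 f(z) = C1 - 2*log(cos(3*z/2))/3


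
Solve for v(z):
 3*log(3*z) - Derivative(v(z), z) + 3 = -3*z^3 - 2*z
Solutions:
 v(z) = C1 + 3*z^4/4 + z^2 + 3*z*log(z) + z*log(27)


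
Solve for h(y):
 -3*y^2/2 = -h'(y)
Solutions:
 h(y) = C1 + y^3/2


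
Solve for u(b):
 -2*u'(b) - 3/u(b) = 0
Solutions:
 u(b) = -sqrt(C1 - 3*b)
 u(b) = sqrt(C1 - 3*b)


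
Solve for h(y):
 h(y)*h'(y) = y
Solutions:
 h(y) = -sqrt(C1 + y^2)
 h(y) = sqrt(C1 + y^2)


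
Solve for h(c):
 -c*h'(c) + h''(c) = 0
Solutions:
 h(c) = C1 + C2*erfi(sqrt(2)*c/2)


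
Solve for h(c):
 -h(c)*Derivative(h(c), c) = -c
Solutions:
 h(c) = -sqrt(C1 + c^2)
 h(c) = sqrt(C1 + c^2)


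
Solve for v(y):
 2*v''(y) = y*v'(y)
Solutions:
 v(y) = C1 + C2*erfi(y/2)


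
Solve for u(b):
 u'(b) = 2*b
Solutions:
 u(b) = C1 + b^2


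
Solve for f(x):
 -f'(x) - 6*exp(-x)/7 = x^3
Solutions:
 f(x) = C1 - x^4/4 + 6*exp(-x)/7


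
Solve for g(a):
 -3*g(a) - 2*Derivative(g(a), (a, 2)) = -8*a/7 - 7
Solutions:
 g(a) = C1*sin(sqrt(6)*a/2) + C2*cos(sqrt(6)*a/2) + 8*a/21 + 7/3


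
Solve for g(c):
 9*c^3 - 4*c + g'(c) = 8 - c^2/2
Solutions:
 g(c) = C1 - 9*c^4/4 - c^3/6 + 2*c^2 + 8*c


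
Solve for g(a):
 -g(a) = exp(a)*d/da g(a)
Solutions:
 g(a) = C1*exp(exp(-a))


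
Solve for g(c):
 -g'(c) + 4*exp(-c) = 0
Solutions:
 g(c) = C1 - 4*exp(-c)


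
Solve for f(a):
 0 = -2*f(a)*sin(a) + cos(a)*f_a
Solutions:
 f(a) = C1/cos(a)^2


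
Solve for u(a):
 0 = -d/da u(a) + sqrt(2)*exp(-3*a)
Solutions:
 u(a) = C1 - sqrt(2)*exp(-3*a)/3


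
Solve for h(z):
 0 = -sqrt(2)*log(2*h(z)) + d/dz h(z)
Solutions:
 -sqrt(2)*Integral(1/(log(_y) + log(2)), (_y, h(z)))/2 = C1 - z


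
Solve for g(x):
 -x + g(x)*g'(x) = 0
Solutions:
 g(x) = -sqrt(C1 + x^2)
 g(x) = sqrt(C1 + x^2)


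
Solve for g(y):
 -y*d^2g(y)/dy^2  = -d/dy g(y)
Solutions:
 g(y) = C1 + C2*y^2


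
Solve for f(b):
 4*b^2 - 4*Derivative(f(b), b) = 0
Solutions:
 f(b) = C1 + b^3/3


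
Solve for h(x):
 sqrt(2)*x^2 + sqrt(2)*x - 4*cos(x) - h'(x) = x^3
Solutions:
 h(x) = C1 - x^4/4 + sqrt(2)*x^3/3 + sqrt(2)*x^2/2 - 4*sin(x)


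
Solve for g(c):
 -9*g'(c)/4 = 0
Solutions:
 g(c) = C1


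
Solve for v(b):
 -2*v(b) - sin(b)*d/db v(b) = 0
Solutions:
 v(b) = C1*(cos(b) + 1)/(cos(b) - 1)


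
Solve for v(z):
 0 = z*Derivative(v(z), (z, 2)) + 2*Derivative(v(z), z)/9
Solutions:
 v(z) = C1 + C2*z^(7/9)


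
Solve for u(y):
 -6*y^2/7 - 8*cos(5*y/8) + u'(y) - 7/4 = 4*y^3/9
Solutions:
 u(y) = C1 + y^4/9 + 2*y^3/7 + 7*y/4 + 64*sin(5*y/8)/5


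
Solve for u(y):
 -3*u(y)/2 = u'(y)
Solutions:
 u(y) = C1*exp(-3*y/2)


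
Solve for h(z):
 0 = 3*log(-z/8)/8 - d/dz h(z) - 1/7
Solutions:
 h(z) = C1 + 3*z*log(-z)/8 + z*(-63*log(2) - 29)/56


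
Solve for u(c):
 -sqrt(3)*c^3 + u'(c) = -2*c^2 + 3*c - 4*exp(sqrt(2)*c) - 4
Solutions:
 u(c) = C1 + sqrt(3)*c^4/4 - 2*c^3/3 + 3*c^2/2 - 4*c - 2*sqrt(2)*exp(sqrt(2)*c)


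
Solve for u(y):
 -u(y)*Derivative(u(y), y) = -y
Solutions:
 u(y) = -sqrt(C1 + y^2)
 u(y) = sqrt(C1 + y^2)


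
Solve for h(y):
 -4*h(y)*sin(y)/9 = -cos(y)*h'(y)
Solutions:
 h(y) = C1/cos(y)^(4/9)


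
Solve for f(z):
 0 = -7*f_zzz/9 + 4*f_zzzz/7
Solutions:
 f(z) = C1 + C2*z + C3*z^2 + C4*exp(49*z/36)


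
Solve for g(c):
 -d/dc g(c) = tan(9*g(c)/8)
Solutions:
 g(c) = -8*asin(C1*exp(-9*c/8))/9 + 8*pi/9
 g(c) = 8*asin(C1*exp(-9*c/8))/9


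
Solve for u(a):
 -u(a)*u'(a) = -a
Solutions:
 u(a) = -sqrt(C1 + a^2)
 u(a) = sqrt(C1 + a^2)


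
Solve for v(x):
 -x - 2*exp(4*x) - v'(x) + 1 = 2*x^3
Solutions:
 v(x) = C1 - x^4/2 - x^2/2 + x - exp(4*x)/2


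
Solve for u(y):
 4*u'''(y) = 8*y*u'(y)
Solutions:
 u(y) = C1 + Integral(C2*airyai(2^(1/3)*y) + C3*airybi(2^(1/3)*y), y)


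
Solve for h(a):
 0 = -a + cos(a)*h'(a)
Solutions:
 h(a) = C1 + Integral(a/cos(a), a)


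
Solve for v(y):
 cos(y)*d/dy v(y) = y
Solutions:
 v(y) = C1 + Integral(y/cos(y), y)


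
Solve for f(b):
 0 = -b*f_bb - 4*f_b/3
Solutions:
 f(b) = C1 + C2/b^(1/3)


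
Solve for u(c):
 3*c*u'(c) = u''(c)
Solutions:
 u(c) = C1 + C2*erfi(sqrt(6)*c/2)


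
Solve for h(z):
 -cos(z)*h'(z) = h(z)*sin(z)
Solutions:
 h(z) = C1*cos(z)


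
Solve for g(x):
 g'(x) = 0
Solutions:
 g(x) = C1


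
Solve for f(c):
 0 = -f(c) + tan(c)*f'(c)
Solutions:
 f(c) = C1*sin(c)


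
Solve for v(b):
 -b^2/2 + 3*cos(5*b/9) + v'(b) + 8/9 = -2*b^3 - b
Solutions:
 v(b) = C1 - b^4/2 + b^3/6 - b^2/2 - 8*b/9 - 27*sin(5*b/9)/5


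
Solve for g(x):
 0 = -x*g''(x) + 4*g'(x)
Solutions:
 g(x) = C1 + C2*x^5


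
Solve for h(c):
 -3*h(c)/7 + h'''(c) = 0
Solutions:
 h(c) = C3*exp(3^(1/3)*7^(2/3)*c/7) + (C1*sin(3^(5/6)*7^(2/3)*c/14) + C2*cos(3^(5/6)*7^(2/3)*c/14))*exp(-3^(1/3)*7^(2/3)*c/14)


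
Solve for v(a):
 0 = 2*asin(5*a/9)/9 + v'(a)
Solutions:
 v(a) = C1 - 2*a*asin(5*a/9)/9 - 2*sqrt(81 - 25*a^2)/45


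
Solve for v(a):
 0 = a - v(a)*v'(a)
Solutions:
 v(a) = -sqrt(C1 + a^2)
 v(a) = sqrt(C1 + a^2)


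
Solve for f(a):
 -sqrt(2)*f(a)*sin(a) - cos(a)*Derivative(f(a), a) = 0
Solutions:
 f(a) = C1*cos(a)^(sqrt(2))


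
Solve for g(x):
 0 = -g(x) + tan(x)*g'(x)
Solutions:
 g(x) = C1*sin(x)


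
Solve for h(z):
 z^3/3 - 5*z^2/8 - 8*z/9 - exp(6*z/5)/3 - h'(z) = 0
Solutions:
 h(z) = C1 + z^4/12 - 5*z^3/24 - 4*z^2/9 - 5*exp(6*z/5)/18


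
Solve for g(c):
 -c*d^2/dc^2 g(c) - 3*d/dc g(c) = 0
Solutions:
 g(c) = C1 + C2/c^2


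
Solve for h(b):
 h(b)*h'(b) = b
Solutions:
 h(b) = -sqrt(C1 + b^2)
 h(b) = sqrt(C1 + b^2)


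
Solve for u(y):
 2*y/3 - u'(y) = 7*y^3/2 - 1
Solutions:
 u(y) = C1 - 7*y^4/8 + y^2/3 + y


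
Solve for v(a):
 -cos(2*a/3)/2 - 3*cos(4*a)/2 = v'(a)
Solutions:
 v(a) = C1 - 3*sin(2*a/3)/4 - 3*sin(4*a)/8


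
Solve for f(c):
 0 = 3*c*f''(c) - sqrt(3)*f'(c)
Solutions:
 f(c) = C1 + C2*c^(sqrt(3)/3 + 1)


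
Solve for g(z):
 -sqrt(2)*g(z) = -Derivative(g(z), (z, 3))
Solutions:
 g(z) = C3*exp(2^(1/6)*z) + (C1*sin(2^(1/6)*sqrt(3)*z/2) + C2*cos(2^(1/6)*sqrt(3)*z/2))*exp(-2^(1/6)*z/2)


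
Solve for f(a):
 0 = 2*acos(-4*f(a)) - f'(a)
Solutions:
 Integral(1/acos(-4*_y), (_y, f(a))) = C1 + 2*a


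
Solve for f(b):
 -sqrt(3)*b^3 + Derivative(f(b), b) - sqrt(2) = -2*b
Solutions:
 f(b) = C1 + sqrt(3)*b^4/4 - b^2 + sqrt(2)*b


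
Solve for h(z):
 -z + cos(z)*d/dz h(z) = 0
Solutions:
 h(z) = C1 + Integral(z/cos(z), z)


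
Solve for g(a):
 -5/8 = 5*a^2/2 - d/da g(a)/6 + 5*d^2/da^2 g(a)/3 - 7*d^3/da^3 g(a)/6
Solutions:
 g(a) = C1 + C2*exp(a*(5 - 3*sqrt(2))/7) + C3*exp(a*(3*sqrt(2) + 5)/7) + 5*a^3 + 150*a^2 + 11175*a/4


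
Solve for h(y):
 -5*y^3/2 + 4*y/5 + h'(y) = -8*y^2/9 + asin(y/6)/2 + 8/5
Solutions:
 h(y) = C1 + 5*y^4/8 - 8*y^3/27 - 2*y^2/5 + y*asin(y/6)/2 + 8*y/5 + sqrt(36 - y^2)/2


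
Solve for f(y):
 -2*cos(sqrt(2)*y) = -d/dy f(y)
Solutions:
 f(y) = C1 + sqrt(2)*sin(sqrt(2)*y)


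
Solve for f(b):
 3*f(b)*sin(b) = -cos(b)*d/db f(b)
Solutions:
 f(b) = C1*cos(b)^3


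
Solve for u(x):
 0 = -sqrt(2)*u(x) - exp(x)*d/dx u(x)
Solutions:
 u(x) = C1*exp(sqrt(2)*exp(-x))


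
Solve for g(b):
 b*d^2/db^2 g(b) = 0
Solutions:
 g(b) = C1 + C2*b


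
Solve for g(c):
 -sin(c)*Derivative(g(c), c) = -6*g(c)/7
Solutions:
 g(c) = C1*(cos(c) - 1)^(3/7)/(cos(c) + 1)^(3/7)


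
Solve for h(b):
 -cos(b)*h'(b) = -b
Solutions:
 h(b) = C1 + Integral(b/cos(b), b)


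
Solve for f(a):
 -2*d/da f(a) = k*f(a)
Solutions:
 f(a) = C1*exp(-a*k/2)


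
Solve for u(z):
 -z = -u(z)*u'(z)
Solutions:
 u(z) = -sqrt(C1 + z^2)
 u(z) = sqrt(C1 + z^2)


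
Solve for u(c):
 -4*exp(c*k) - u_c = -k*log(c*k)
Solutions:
 u(c) = C1 + c*k*log(c*k) - c*k + Piecewise((-4*exp(c*k)/k, Ne(k, 0)), (-4*c, True))


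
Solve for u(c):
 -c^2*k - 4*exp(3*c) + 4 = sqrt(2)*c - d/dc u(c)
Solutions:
 u(c) = C1 + c^3*k/3 + sqrt(2)*c^2/2 - 4*c + 4*exp(3*c)/3


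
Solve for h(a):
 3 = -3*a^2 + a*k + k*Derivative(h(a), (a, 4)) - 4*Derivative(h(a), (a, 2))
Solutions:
 h(a) = C1 + C2*a + C3*exp(-2*a*sqrt(1/k)) + C4*exp(2*a*sqrt(1/k)) - a^4/16 + a^3*k/24 + 3*a^2*(-k - 2)/16


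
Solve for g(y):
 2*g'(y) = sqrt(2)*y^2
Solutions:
 g(y) = C1 + sqrt(2)*y^3/6


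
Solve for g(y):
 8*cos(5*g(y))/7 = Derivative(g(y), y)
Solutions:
 -8*y/7 - log(sin(5*g(y)) - 1)/10 + log(sin(5*g(y)) + 1)/10 = C1


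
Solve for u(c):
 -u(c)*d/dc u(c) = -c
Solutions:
 u(c) = -sqrt(C1 + c^2)
 u(c) = sqrt(C1 + c^2)


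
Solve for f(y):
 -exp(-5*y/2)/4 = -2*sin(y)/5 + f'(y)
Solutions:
 f(y) = C1 - 2*cos(y)/5 + exp(-5*y/2)/10


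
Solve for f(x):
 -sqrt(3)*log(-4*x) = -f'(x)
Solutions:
 f(x) = C1 + sqrt(3)*x*log(-x) + sqrt(3)*x*(-1 + 2*log(2))


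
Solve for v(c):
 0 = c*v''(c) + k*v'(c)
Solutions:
 v(c) = C1 + c^(1 - re(k))*(C2*sin(log(c)*Abs(im(k))) + C3*cos(log(c)*im(k)))


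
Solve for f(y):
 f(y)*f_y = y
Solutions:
 f(y) = -sqrt(C1 + y^2)
 f(y) = sqrt(C1 + y^2)


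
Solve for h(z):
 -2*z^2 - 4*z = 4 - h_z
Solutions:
 h(z) = C1 + 2*z^3/3 + 2*z^2 + 4*z


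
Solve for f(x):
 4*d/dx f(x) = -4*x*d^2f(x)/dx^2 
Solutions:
 f(x) = C1 + C2*log(x)


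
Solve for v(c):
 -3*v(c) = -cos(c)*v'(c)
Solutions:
 v(c) = C1*(sin(c) + 1)^(3/2)/(sin(c) - 1)^(3/2)


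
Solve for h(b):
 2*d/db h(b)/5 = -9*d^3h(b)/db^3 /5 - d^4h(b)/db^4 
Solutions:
 h(b) = C1 + C2*exp(b*(-6 + 9/(5*sqrt(79) + 52)^(1/3) + (5*sqrt(79) + 52)^(1/3))/10)*sin(sqrt(3)*b*(-(5*sqrt(79) + 52)^(1/3) + 9/(5*sqrt(79) + 52)^(1/3))/10) + C3*exp(b*(-6 + 9/(5*sqrt(79) + 52)^(1/3) + (5*sqrt(79) + 52)^(1/3))/10)*cos(sqrt(3)*b*(-(5*sqrt(79) + 52)^(1/3) + 9/(5*sqrt(79) + 52)^(1/3))/10) + C4*exp(-b*(9/(5*sqrt(79) + 52)^(1/3) + 3 + (5*sqrt(79) + 52)^(1/3))/5)


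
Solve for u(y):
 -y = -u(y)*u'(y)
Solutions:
 u(y) = -sqrt(C1 + y^2)
 u(y) = sqrt(C1 + y^2)


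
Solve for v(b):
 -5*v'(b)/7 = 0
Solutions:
 v(b) = C1


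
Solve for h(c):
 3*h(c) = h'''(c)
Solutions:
 h(c) = C3*exp(3^(1/3)*c) + (C1*sin(3^(5/6)*c/2) + C2*cos(3^(5/6)*c/2))*exp(-3^(1/3)*c/2)


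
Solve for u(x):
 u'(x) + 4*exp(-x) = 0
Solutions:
 u(x) = C1 + 4*exp(-x)


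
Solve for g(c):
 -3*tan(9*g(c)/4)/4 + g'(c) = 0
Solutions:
 g(c) = -4*asin(C1*exp(27*c/16))/9 + 4*pi/9
 g(c) = 4*asin(C1*exp(27*c/16))/9


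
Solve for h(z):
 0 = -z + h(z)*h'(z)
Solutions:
 h(z) = -sqrt(C1 + z^2)
 h(z) = sqrt(C1 + z^2)


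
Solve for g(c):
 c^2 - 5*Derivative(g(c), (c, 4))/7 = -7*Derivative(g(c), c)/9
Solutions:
 g(c) = C1 + C4*exp(7^(2/3)*75^(1/3)*c/15) - 3*c^3/7 + (C2*sin(3^(5/6)*35^(2/3)*c/30) + C3*cos(3^(5/6)*35^(2/3)*c/30))*exp(-7^(2/3)*75^(1/3)*c/30)


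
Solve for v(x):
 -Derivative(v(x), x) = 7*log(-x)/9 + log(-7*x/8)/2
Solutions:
 v(x) = C1 - 23*x*log(-x)/18 + x*(-9*log(7) + 27*log(2) + 23)/18


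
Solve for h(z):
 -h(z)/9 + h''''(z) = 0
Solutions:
 h(z) = C1*exp(-sqrt(3)*z/3) + C2*exp(sqrt(3)*z/3) + C3*sin(sqrt(3)*z/3) + C4*cos(sqrt(3)*z/3)


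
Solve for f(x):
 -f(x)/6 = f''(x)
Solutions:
 f(x) = C1*sin(sqrt(6)*x/6) + C2*cos(sqrt(6)*x/6)


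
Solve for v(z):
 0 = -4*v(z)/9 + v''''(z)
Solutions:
 v(z) = C1*exp(-sqrt(6)*z/3) + C2*exp(sqrt(6)*z/3) + C3*sin(sqrt(6)*z/3) + C4*cos(sqrt(6)*z/3)


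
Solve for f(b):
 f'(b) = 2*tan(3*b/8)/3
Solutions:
 f(b) = C1 - 16*log(cos(3*b/8))/9


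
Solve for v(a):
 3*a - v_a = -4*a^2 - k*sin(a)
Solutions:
 v(a) = C1 + 4*a^3/3 + 3*a^2/2 - k*cos(a)


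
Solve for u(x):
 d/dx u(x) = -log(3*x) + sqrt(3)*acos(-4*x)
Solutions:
 u(x) = C1 - x*log(x) - x*log(3) + x + sqrt(3)*(x*acos(-4*x) + sqrt(1 - 16*x^2)/4)


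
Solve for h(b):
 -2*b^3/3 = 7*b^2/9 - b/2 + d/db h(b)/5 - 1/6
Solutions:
 h(b) = C1 - 5*b^4/6 - 35*b^3/27 + 5*b^2/4 + 5*b/6


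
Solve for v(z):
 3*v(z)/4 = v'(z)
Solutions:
 v(z) = C1*exp(3*z/4)


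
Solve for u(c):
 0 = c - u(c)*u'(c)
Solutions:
 u(c) = -sqrt(C1 + c^2)
 u(c) = sqrt(C1 + c^2)


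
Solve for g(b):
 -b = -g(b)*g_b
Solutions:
 g(b) = -sqrt(C1 + b^2)
 g(b) = sqrt(C1 + b^2)


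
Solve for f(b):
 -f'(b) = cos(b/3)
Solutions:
 f(b) = C1 - 3*sin(b/3)


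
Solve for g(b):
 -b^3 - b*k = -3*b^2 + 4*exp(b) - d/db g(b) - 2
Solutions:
 g(b) = C1 + b^4/4 - b^3 + b^2*k/2 - 2*b + 4*exp(b)


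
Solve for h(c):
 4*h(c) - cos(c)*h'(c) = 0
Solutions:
 h(c) = C1*(sin(c)^2 + 2*sin(c) + 1)/(sin(c)^2 - 2*sin(c) + 1)


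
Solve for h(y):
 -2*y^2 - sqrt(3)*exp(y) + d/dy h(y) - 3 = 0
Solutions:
 h(y) = C1 + 2*y^3/3 + 3*y + sqrt(3)*exp(y)


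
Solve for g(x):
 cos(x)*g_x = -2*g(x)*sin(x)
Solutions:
 g(x) = C1*cos(x)^2


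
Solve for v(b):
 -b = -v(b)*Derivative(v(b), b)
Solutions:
 v(b) = -sqrt(C1 + b^2)
 v(b) = sqrt(C1 + b^2)


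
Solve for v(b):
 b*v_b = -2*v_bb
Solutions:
 v(b) = C1 + C2*erf(b/2)


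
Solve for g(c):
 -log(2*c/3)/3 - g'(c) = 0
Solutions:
 g(c) = C1 - c*log(c)/3 - c*log(2)/3 + c/3 + c*log(3)/3


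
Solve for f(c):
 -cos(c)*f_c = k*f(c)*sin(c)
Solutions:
 f(c) = C1*exp(k*log(cos(c)))


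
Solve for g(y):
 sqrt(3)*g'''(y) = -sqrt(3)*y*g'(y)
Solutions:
 g(y) = C1 + Integral(C2*airyai(-y) + C3*airybi(-y), y)


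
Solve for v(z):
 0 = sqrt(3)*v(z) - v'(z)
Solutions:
 v(z) = C1*exp(sqrt(3)*z)


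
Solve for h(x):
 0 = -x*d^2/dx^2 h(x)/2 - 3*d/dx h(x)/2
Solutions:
 h(x) = C1 + C2/x^2


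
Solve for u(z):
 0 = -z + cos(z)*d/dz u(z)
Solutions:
 u(z) = C1 + Integral(z/cos(z), z)


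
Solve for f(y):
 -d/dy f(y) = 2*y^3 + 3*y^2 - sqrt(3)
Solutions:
 f(y) = C1 - y^4/2 - y^3 + sqrt(3)*y


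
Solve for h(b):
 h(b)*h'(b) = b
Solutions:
 h(b) = -sqrt(C1 + b^2)
 h(b) = sqrt(C1 + b^2)


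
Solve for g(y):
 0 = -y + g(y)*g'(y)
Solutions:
 g(y) = -sqrt(C1 + y^2)
 g(y) = sqrt(C1 + y^2)


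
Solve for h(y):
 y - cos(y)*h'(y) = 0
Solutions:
 h(y) = C1 + Integral(y/cos(y), y)


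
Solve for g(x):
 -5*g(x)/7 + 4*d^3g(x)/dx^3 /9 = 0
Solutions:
 g(x) = C3*exp(4410^(1/3)*x/14) + (C1*sin(3*3^(1/6)*490^(1/3)*x/28) + C2*cos(3*3^(1/6)*490^(1/3)*x/28))*exp(-4410^(1/3)*x/28)


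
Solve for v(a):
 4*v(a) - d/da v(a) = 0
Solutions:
 v(a) = C1*exp(4*a)


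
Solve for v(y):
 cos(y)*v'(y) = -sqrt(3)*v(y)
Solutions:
 v(y) = C1*(sin(y) - 1)^(sqrt(3)/2)/(sin(y) + 1)^(sqrt(3)/2)


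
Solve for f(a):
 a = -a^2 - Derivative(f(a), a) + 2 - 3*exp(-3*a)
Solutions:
 f(a) = C1 - a^3/3 - a^2/2 + 2*a + exp(-3*a)


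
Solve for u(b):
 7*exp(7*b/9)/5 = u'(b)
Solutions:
 u(b) = C1 + 9*exp(7*b/9)/5


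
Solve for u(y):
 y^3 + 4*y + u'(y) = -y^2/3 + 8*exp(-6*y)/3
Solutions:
 u(y) = C1 - y^4/4 - y^3/9 - 2*y^2 - 4*exp(-6*y)/9


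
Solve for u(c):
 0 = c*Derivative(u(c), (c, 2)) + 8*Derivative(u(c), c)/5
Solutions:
 u(c) = C1 + C2/c^(3/5)


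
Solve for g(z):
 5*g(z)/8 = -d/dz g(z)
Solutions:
 g(z) = C1*exp(-5*z/8)


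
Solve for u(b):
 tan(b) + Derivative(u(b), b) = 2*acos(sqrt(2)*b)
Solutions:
 u(b) = C1 + 2*b*acos(sqrt(2)*b) - sqrt(2)*sqrt(1 - 2*b^2) + log(cos(b))


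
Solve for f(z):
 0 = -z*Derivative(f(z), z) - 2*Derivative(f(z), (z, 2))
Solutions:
 f(z) = C1 + C2*erf(z/2)


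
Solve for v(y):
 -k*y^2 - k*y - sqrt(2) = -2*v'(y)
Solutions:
 v(y) = C1 + k*y^3/6 + k*y^2/4 + sqrt(2)*y/2


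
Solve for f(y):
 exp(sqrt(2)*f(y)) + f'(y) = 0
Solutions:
 f(y) = sqrt(2)*(2*log(1/(C1 + y)) - log(2))/4


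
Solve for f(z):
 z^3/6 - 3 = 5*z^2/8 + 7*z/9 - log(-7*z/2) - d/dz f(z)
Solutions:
 f(z) = C1 - z^4/24 + 5*z^3/24 + 7*z^2/18 - z*log(-z) + z*(-log(7) + log(2) + 4)


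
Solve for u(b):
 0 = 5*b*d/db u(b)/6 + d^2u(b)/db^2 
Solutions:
 u(b) = C1 + C2*erf(sqrt(15)*b/6)


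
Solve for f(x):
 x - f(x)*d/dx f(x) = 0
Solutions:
 f(x) = -sqrt(C1 + x^2)
 f(x) = sqrt(C1 + x^2)


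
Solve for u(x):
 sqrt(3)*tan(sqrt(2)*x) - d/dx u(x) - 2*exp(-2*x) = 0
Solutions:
 u(x) = C1 + sqrt(6)*log(tan(sqrt(2)*x)^2 + 1)/4 + exp(-2*x)


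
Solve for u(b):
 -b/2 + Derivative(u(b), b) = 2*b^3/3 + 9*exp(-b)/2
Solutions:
 u(b) = C1 + b^4/6 + b^2/4 - 9*exp(-b)/2


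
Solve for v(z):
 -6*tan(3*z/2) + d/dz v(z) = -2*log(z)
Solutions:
 v(z) = C1 - 2*z*log(z) + 2*z - 4*log(cos(3*z/2))


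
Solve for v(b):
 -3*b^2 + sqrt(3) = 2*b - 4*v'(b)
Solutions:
 v(b) = C1 + b^3/4 + b^2/4 - sqrt(3)*b/4


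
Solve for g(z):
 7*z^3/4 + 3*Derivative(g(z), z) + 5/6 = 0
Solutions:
 g(z) = C1 - 7*z^4/48 - 5*z/18


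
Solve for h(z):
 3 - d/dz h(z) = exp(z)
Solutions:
 h(z) = C1 + 3*z - exp(z)


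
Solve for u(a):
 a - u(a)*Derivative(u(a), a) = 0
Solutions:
 u(a) = -sqrt(C1 + a^2)
 u(a) = sqrt(C1 + a^2)


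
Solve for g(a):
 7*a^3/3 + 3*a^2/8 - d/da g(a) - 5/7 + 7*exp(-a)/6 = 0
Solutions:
 g(a) = C1 + 7*a^4/12 + a^3/8 - 5*a/7 - 7*exp(-a)/6


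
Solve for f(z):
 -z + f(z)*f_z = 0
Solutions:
 f(z) = -sqrt(C1 + z^2)
 f(z) = sqrt(C1 + z^2)


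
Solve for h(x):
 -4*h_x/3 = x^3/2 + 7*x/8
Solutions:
 h(x) = C1 - 3*x^4/32 - 21*x^2/64


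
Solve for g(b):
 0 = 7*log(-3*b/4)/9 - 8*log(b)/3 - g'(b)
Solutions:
 g(b) = C1 - 17*b*log(b)/9 + b*(-14*log(2) + 7*log(3) + 17 + 7*I*pi)/9


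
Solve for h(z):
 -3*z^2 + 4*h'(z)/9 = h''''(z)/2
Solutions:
 h(z) = C1 + C4*exp(2*3^(1/3)*z/3) + 9*z^3/4 + (C2*sin(3^(5/6)*z/3) + C3*cos(3^(5/6)*z/3))*exp(-3^(1/3)*z/3)


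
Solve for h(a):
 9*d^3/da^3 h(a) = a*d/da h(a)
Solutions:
 h(a) = C1 + Integral(C2*airyai(3^(1/3)*a/3) + C3*airybi(3^(1/3)*a/3), a)


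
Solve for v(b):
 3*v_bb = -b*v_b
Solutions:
 v(b) = C1 + C2*erf(sqrt(6)*b/6)


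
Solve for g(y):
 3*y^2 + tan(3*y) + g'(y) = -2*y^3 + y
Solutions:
 g(y) = C1 - y^4/2 - y^3 + y^2/2 + log(cos(3*y))/3


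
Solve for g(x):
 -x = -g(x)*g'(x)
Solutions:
 g(x) = -sqrt(C1 + x^2)
 g(x) = sqrt(C1 + x^2)


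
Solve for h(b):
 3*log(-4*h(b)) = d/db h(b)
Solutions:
 -Integral(1/(log(-_y) + 2*log(2)), (_y, h(b)))/3 = C1 - b


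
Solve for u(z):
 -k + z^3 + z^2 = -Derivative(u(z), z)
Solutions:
 u(z) = C1 + k*z - z^4/4 - z^3/3


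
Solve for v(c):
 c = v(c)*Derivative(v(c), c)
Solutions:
 v(c) = -sqrt(C1 + c^2)
 v(c) = sqrt(C1 + c^2)


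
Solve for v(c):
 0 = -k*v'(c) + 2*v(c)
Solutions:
 v(c) = C1*exp(2*c/k)


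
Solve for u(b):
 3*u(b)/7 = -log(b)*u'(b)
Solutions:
 u(b) = C1*exp(-3*li(b)/7)


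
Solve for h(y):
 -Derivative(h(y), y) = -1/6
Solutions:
 h(y) = C1 + y/6


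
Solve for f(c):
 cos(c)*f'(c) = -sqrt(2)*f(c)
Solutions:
 f(c) = C1*(sin(c) - 1)^(sqrt(2)/2)/(sin(c) + 1)^(sqrt(2)/2)


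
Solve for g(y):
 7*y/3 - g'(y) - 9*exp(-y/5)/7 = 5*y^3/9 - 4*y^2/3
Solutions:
 g(y) = C1 - 5*y^4/36 + 4*y^3/9 + 7*y^2/6 + 45*exp(-y/5)/7


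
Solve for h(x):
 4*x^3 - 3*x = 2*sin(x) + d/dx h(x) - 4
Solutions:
 h(x) = C1 + x^4 - 3*x^2/2 + 4*x + 2*cos(x)


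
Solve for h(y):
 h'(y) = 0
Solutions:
 h(y) = C1


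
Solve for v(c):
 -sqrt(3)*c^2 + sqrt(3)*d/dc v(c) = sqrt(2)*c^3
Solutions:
 v(c) = C1 + sqrt(6)*c^4/12 + c^3/3


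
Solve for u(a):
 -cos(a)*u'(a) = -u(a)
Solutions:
 u(a) = C1*sqrt(sin(a) + 1)/sqrt(sin(a) - 1)


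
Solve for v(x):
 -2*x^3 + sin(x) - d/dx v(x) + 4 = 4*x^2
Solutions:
 v(x) = C1 - x^4/2 - 4*x^3/3 + 4*x - cos(x)


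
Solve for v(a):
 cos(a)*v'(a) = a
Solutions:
 v(a) = C1 + Integral(a/cos(a), a)


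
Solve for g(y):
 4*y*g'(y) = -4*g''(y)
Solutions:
 g(y) = C1 + C2*erf(sqrt(2)*y/2)


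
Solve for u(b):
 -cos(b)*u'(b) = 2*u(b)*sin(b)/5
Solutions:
 u(b) = C1*cos(b)^(2/5)


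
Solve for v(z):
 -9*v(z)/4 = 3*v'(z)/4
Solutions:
 v(z) = C1*exp(-3*z)


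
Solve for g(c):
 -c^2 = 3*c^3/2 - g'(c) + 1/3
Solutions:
 g(c) = C1 + 3*c^4/8 + c^3/3 + c/3


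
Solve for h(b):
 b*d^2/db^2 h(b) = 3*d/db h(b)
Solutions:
 h(b) = C1 + C2*b^4


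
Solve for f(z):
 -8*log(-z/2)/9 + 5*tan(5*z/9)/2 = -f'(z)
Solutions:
 f(z) = C1 + 8*z*log(-z)/9 - 8*z/9 - 8*z*log(2)/9 + 9*log(cos(5*z/9))/2


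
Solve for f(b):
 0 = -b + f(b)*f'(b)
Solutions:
 f(b) = -sqrt(C1 + b^2)
 f(b) = sqrt(C1 + b^2)


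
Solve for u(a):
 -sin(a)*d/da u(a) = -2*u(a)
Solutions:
 u(a) = C1*(cos(a) - 1)/(cos(a) + 1)


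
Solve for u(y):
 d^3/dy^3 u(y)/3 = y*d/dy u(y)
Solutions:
 u(y) = C1 + Integral(C2*airyai(3^(1/3)*y) + C3*airybi(3^(1/3)*y), y)


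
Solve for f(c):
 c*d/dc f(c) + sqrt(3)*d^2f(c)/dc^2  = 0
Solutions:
 f(c) = C1 + C2*erf(sqrt(2)*3^(3/4)*c/6)


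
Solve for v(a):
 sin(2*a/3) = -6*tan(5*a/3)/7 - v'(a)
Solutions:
 v(a) = C1 + 18*log(cos(5*a/3))/35 + 3*cos(2*a/3)/2


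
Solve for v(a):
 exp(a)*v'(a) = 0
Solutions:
 v(a) = C1


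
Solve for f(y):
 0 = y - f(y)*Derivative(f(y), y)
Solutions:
 f(y) = -sqrt(C1 + y^2)
 f(y) = sqrt(C1 + y^2)


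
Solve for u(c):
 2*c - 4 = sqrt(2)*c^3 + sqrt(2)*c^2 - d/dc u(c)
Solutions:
 u(c) = C1 + sqrt(2)*c^4/4 + sqrt(2)*c^3/3 - c^2 + 4*c


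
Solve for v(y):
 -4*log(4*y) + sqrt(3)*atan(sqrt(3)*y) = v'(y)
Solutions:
 v(y) = C1 - 4*y*log(y) - 8*y*log(2) + 4*y + sqrt(3)*(y*atan(sqrt(3)*y) - sqrt(3)*log(3*y^2 + 1)/6)


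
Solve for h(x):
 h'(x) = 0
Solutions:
 h(x) = C1


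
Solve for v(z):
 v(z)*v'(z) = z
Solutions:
 v(z) = -sqrt(C1 + z^2)
 v(z) = sqrt(C1 + z^2)


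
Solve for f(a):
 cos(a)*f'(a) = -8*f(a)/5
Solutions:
 f(a) = C1*(sin(a) - 1)^(4/5)/(sin(a) + 1)^(4/5)


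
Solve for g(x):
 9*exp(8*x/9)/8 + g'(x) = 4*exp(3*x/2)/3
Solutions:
 g(x) = C1 - 81*exp(8*x/9)/64 + 8*exp(3*x/2)/9


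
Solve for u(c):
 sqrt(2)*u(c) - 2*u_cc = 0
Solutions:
 u(c) = C1*exp(-2^(3/4)*c/2) + C2*exp(2^(3/4)*c/2)


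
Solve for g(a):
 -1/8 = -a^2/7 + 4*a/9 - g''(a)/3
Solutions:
 g(a) = C1 + C2*a - a^4/28 + 2*a^3/9 + 3*a^2/16


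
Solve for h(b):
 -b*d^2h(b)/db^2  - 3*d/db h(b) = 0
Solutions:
 h(b) = C1 + C2/b^2


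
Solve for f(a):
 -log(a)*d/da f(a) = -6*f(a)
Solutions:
 f(a) = C1*exp(6*li(a))


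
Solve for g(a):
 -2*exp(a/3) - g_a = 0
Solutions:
 g(a) = C1 - 6*exp(a/3)


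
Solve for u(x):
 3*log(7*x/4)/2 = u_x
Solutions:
 u(x) = C1 + 3*x*log(x)/2 - 3*x*log(2) - 3*x/2 + 3*x*log(7)/2


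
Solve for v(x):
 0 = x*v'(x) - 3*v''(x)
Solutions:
 v(x) = C1 + C2*erfi(sqrt(6)*x/6)


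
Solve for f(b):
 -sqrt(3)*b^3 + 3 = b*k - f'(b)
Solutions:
 f(b) = C1 + sqrt(3)*b^4/4 + b^2*k/2 - 3*b


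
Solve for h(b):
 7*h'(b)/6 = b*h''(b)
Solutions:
 h(b) = C1 + C2*b^(13/6)


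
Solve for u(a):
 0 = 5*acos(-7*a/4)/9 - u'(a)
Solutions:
 u(a) = C1 + 5*a*acos(-7*a/4)/9 + 5*sqrt(16 - 49*a^2)/63


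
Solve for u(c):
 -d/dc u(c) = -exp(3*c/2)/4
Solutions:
 u(c) = C1 + exp(3*c/2)/6


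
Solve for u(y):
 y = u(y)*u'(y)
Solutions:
 u(y) = -sqrt(C1 + y^2)
 u(y) = sqrt(C1 + y^2)


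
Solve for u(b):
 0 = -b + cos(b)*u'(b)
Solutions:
 u(b) = C1 + Integral(b/cos(b), b)


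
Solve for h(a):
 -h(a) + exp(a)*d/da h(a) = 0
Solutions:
 h(a) = C1*exp(-exp(-a))


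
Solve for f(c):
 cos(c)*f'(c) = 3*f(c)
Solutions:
 f(c) = C1*(sin(c) + 1)^(3/2)/(sin(c) - 1)^(3/2)


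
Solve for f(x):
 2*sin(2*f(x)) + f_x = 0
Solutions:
 f(x) = pi - acos((-C1 - exp(8*x))/(C1 - exp(8*x)))/2
 f(x) = acos((-C1 - exp(8*x))/(C1 - exp(8*x)))/2


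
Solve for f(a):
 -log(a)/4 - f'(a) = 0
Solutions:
 f(a) = C1 - a*log(a)/4 + a/4


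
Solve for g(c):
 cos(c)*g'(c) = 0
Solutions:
 g(c) = C1


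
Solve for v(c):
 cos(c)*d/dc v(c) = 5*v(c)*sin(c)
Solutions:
 v(c) = C1/cos(c)^5


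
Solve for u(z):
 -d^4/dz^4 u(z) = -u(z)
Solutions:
 u(z) = C1*exp(-z) + C2*exp(z) + C3*sin(z) + C4*cos(z)


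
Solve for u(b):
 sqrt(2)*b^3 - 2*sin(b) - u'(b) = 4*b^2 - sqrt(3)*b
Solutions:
 u(b) = C1 + sqrt(2)*b^4/4 - 4*b^3/3 + sqrt(3)*b^2/2 + 2*cos(b)


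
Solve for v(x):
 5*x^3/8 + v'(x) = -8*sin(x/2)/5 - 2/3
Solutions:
 v(x) = C1 - 5*x^4/32 - 2*x/3 + 16*cos(x/2)/5


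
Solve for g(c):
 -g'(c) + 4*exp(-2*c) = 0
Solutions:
 g(c) = C1 - 2*exp(-2*c)


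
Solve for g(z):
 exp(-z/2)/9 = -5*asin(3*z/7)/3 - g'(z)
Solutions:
 g(z) = C1 - 5*z*asin(3*z/7)/3 - 5*sqrt(49 - 9*z^2)/9 + 2*exp(-z/2)/9


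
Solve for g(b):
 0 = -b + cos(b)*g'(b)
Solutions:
 g(b) = C1 + Integral(b/cos(b), b)


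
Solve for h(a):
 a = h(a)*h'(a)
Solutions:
 h(a) = -sqrt(C1 + a^2)
 h(a) = sqrt(C1 + a^2)


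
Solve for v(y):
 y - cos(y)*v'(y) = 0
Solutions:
 v(y) = C1 + Integral(y/cos(y), y)


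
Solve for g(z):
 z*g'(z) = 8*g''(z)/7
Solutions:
 g(z) = C1 + C2*erfi(sqrt(7)*z/4)


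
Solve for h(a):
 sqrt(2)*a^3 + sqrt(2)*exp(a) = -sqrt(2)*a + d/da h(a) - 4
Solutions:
 h(a) = C1 + sqrt(2)*a^4/4 + sqrt(2)*a^2/2 + 4*a + sqrt(2)*exp(a)


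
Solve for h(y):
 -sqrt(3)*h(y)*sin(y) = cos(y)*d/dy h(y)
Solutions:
 h(y) = C1*cos(y)^(sqrt(3))


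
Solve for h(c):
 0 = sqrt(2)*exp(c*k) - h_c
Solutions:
 h(c) = C1 + sqrt(2)*exp(c*k)/k


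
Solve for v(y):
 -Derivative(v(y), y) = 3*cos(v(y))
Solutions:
 v(y) = pi - asin((C1 + exp(6*y))/(C1 - exp(6*y)))
 v(y) = asin((C1 + exp(6*y))/(C1 - exp(6*y)))


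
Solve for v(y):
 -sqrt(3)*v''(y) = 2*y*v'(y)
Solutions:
 v(y) = C1 + C2*erf(3^(3/4)*y/3)


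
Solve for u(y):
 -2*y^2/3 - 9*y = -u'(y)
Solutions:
 u(y) = C1 + 2*y^3/9 + 9*y^2/2


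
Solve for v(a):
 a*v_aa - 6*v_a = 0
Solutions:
 v(a) = C1 + C2*a^7


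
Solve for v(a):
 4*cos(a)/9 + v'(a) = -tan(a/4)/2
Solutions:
 v(a) = C1 + 2*log(cos(a/4)) - 4*sin(a)/9


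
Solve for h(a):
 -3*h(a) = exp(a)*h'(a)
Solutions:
 h(a) = C1*exp(3*exp(-a))


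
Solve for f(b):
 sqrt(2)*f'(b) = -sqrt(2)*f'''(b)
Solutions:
 f(b) = C1 + C2*sin(b) + C3*cos(b)


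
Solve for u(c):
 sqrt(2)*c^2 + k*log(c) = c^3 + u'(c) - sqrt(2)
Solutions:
 u(c) = C1 - c^4/4 + sqrt(2)*c^3/3 + c*k*log(c) - c*k + sqrt(2)*c


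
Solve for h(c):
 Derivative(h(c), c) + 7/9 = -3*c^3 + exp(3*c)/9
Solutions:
 h(c) = C1 - 3*c^4/4 - 7*c/9 + exp(3*c)/27


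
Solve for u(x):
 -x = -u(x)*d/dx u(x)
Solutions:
 u(x) = -sqrt(C1 + x^2)
 u(x) = sqrt(C1 + x^2)


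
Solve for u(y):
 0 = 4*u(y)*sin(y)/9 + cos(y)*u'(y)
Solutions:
 u(y) = C1*cos(y)^(4/9)


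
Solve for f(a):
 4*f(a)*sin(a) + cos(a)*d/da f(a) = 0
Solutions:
 f(a) = C1*cos(a)^4


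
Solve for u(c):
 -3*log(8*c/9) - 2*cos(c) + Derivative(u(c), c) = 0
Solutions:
 u(c) = C1 + 3*c*log(c) - 6*c*log(3) - 3*c + 9*c*log(2) + 2*sin(c)


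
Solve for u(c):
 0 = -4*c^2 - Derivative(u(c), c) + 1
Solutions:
 u(c) = C1 - 4*c^3/3 + c


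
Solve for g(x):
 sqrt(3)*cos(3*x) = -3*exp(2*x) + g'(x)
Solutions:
 g(x) = C1 + 3*exp(2*x)/2 + sqrt(3)*sin(3*x)/3


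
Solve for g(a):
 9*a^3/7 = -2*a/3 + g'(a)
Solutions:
 g(a) = C1 + 9*a^4/28 + a^2/3


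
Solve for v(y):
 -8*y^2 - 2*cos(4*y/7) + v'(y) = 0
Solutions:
 v(y) = C1 + 8*y^3/3 + 7*sin(4*y/7)/2


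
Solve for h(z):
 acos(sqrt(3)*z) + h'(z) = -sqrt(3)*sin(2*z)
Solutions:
 h(z) = C1 - z*acos(sqrt(3)*z) + sqrt(3)*sqrt(1 - 3*z^2)/3 + sqrt(3)*cos(2*z)/2


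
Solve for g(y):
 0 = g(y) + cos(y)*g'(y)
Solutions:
 g(y) = C1*sqrt(sin(y) - 1)/sqrt(sin(y) + 1)


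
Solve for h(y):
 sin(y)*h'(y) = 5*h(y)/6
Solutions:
 h(y) = C1*(cos(y) - 1)^(5/12)/(cos(y) + 1)^(5/12)


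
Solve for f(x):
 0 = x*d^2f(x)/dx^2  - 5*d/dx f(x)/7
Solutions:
 f(x) = C1 + C2*x^(12/7)


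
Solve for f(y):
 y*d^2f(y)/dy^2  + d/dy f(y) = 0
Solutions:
 f(y) = C1 + C2*log(y)


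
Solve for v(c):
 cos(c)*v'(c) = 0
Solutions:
 v(c) = C1


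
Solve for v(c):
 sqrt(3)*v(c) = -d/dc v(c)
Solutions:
 v(c) = C1*exp(-sqrt(3)*c)


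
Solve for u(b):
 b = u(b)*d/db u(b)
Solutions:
 u(b) = -sqrt(C1 + b^2)
 u(b) = sqrt(C1 + b^2)


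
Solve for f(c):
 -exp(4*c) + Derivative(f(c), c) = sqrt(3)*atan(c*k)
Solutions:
 f(c) = C1 + sqrt(3)*Piecewise((c*atan(c*k) - log(c^2*k^2 + 1)/(2*k), Ne(k, 0)), (0, True)) + exp(4*c)/4


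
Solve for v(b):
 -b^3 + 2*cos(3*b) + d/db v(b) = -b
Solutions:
 v(b) = C1 + b^4/4 - b^2/2 - 2*sin(3*b)/3


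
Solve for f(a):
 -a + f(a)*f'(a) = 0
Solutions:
 f(a) = -sqrt(C1 + a^2)
 f(a) = sqrt(C1 + a^2)


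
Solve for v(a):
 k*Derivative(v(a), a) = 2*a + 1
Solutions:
 v(a) = C1 + a^2/k + a/k


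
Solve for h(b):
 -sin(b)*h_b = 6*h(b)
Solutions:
 h(b) = C1*(cos(b)^3 + 3*cos(b)^2 + 3*cos(b) + 1)/(cos(b)^3 - 3*cos(b)^2 + 3*cos(b) - 1)


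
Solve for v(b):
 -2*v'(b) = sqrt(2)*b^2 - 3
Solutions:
 v(b) = C1 - sqrt(2)*b^3/6 + 3*b/2


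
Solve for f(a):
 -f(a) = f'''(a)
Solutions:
 f(a) = C3*exp(-a) + (C1*sin(sqrt(3)*a/2) + C2*cos(sqrt(3)*a/2))*exp(a/2)


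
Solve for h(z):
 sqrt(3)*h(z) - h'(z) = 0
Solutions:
 h(z) = C1*exp(sqrt(3)*z)


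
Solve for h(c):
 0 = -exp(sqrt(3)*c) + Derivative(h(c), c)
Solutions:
 h(c) = C1 + sqrt(3)*exp(sqrt(3)*c)/3


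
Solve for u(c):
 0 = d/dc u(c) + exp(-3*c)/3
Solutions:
 u(c) = C1 + exp(-3*c)/9


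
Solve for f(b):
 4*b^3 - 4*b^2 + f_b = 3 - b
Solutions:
 f(b) = C1 - b^4 + 4*b^3/3 - b^2/2 + 3*b


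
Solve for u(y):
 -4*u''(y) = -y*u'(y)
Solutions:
 u(y) = C1 + C2*erfi(sqrt(2)*y/4)


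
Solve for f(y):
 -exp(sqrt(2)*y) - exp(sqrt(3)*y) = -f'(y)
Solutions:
 f(y) = C1 + sqrt(2)*exp(sqrt(2)*y)/2 + sqrt(3)*exp(sqrt(3)*y)/3


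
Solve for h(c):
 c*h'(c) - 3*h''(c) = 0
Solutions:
 h(c) = C1 + C2*erfi(sqrt(6)*c/6)


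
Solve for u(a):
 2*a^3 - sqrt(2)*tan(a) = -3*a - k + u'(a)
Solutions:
 u(a) = C1 + a^4/2 + 3*a^2/2 + a*k + sqrt(2)*log(cos(a))


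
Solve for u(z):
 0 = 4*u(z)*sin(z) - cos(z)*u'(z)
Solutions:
 u(z) = C1/cos(z)^4


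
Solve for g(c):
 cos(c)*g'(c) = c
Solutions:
 g(c) = C1 + Integral(c/cos(c), c)


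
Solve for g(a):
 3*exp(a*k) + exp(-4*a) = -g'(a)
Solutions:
 g(a) = C1 + exp(-4*a)/4 - 3*exp(a*k)/k


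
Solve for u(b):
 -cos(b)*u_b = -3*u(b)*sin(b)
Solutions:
 u(b) = C1/cos(b)^3


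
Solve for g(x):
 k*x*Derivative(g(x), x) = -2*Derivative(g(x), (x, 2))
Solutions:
 g(x) = Piecewise((-sqrt(pi)*C1*erf(sqrt(k)*x/2)/sqrt(k) - C2, (k > 0) | (k < 0)), (-C1*x - C2, True))


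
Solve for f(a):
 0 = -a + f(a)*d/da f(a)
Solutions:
 f(a) = -sqrt(C1 + a^2)
 f(a) = sqrt(C1 + a^2)


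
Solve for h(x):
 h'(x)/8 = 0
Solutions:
 h(x) = C1


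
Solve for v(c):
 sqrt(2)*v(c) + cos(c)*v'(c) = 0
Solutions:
 v(c) = C1*(sin(c) - 1)^(sqrt(2)/2)/(sin(c) + 1)^(sqrt(2)/2)


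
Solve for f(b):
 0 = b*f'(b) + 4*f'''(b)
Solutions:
 f(b) = C1 + Integral(C2*airyai(-2^(1/3)*b/2) + C3*airybi(-2^(1/3)*b/2), b)


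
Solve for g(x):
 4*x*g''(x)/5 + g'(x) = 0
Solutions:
 g(x) = C1 + C2/x^(1/4)


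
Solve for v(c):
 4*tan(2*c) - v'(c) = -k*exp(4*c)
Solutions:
 v(c) = C1 + k*exp(4*c)/4 - 2*log(cos(2*c))


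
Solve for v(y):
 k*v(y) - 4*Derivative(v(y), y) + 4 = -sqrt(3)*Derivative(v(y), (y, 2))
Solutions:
 v(y) = C1*exp(sqrt(3)*y*(2 - sqrt(-sqrt(3)*k + 4))/3) + C2*exp(sqrt(3)*y*(sqrt(-sqrt(3)*k + 4) + 2)/3) - 4/k


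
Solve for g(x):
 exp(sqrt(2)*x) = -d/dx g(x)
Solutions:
 g(x) = C1 - sqrt(2)*exp(sqrt(2)*x)/2


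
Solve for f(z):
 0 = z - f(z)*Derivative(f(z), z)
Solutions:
 f(z) = -sqrt(C1 + z^2)
 f(z) = sqrt(C1 + z^2)


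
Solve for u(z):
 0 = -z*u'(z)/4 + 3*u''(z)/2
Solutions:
 u(z) = C1 + C2*erfi(sqrt(3)*z/6)


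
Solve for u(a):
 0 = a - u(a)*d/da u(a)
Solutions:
 u(a) = -sqrt(C1 + a^2)
 u(a) = sqrt(C1 + a^2)


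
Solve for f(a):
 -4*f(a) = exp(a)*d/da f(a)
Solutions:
 f(a) = C1*exp(4*exp(-a))


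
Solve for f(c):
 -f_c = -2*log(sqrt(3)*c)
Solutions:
 f(c) = C1 + 2*c*log(c) - 2*c + c*log(3)


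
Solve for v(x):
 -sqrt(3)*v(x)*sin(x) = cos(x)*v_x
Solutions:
 v(x) = C1*cos(x)^(sqrt(3))


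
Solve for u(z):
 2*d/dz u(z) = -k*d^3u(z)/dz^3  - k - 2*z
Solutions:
 u(z) = C1 + C2*exp(-sqrt(2)*z*sqrt(-1/k)) + C3*exp(sqrt(2)*z*sqrt(-1/k)) - k*z/2 - z^2/2


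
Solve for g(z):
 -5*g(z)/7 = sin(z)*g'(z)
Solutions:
 g(z) = C1*(cos(z) + 1)^(5/14)/(cos(z) - 1)^(5/14)


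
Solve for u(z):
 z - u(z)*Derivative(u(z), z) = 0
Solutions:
 u(z) = -sqrt(C1 + z^2)
 u(z) = sqrt(C1 + z^2)


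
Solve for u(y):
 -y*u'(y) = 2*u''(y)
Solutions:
 u(y) = C1 + C2*erf(y/2)


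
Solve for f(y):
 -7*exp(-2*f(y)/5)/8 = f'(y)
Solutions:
 f(y) = 5*log(-sqrt(C1 - 7*y)) - 5*log(10) + 5*log(5)/2
 f(y) = 5*log(C1 - 7*y)/2 - 5*log(10) + 5*log(5)/2


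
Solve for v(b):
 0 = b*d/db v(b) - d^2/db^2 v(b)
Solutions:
 v(b) = C1 + C2*erfi(sqrt(2)*b/2)


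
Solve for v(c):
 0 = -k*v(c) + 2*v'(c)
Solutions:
 v(c) = C1*exp(c*k/2)


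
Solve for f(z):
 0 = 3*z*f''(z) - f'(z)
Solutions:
 f(z) = C1 + C2*z^(4/3)


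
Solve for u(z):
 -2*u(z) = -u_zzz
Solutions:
 u(z) = C3*exp(2^(1/3)*z) + (C1*sin(2^(1/3)*sqrt(3)*z/2) + C2*cos(2^(1/3)*sqrt(3)*z/2))*exp(-2^(1/3)*z/2)


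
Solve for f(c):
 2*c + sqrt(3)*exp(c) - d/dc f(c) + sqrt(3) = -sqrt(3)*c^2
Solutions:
 f(c) = C1 + sqrt(3)*c^3/3 + c^2 + sqrt(3)*c + sqrt(3)*exp(c)


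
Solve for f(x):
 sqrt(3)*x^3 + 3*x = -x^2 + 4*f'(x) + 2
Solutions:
 f(x) = C1 + sqrt(3)*x^4/16 + x^3/12 + 3*x^2/8 - x/2


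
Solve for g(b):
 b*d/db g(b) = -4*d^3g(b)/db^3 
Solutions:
 g(b) = C1 + Integral(C2*airyai(-2^(1/3)*b/2) + C3*airybi(-2^(1/3)*b/2), b)


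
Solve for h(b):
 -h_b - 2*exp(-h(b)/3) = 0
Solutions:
 h(b) = 3*log(C1 - 2*b/3)


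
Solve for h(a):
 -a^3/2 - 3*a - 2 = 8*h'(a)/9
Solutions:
 h(a) = C1 - 9*a^4/64 - 27*a^2/16 - 9*a/4


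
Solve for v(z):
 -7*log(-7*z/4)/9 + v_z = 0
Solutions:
 v(z) = C1 + 7*z*log(-z)/9 + 7*z*(-2*log(2) - 1 + log(7))/9


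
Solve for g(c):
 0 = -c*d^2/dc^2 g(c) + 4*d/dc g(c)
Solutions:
 g(c) = C1 + C2*c^5


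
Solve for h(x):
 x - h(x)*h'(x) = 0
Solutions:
 h(x) = -sqrt(C1 + x^2)
 h(x) = sqrt(C1 + x^2)


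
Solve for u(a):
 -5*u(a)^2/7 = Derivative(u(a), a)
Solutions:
 u(a) = 7/(C1 + 5*a)


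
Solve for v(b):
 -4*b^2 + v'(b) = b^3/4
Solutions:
 v(b) = C1 + b^4/16 + 4*b^3/3


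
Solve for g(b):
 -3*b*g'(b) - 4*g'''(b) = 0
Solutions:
 g(b) = C1 + Integral(C2*airyai(-6^(1/3)*b/2) + C3*airybi(-6^(1/3)*b/2), b)


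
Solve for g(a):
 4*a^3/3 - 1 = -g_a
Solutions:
 g(a) = C1 - a^4/3 + a


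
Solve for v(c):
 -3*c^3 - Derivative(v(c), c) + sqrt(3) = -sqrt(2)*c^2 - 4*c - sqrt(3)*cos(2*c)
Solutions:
 v(c) = C1 - 3*c^4/4 + sqrt(2)*c^3/3 + 2*c^2 + sqrt(3)*(c + sin(c)*cos(c))


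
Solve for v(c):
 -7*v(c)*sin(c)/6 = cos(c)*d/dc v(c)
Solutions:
 v(c) = C1*cos(c)^(7/6)


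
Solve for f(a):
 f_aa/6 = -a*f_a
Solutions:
 f(a) = C1 + C2*erf(sqrt(3)*a)


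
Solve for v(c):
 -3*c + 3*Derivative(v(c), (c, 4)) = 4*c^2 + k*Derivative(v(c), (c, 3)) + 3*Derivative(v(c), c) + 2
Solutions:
 v(c) = C1 + C2*exp(c*(-2*2^(1/3)*k^2/(-2*k^3 + sqrt(-4*k^6 + (2*k^3 + 729)^2) - 729)^(1/3) + 2*k - 2^(2/3)*(-2*k^3 + sqrt(-4*k^6 + (2*k^3 + 729)^2) - 729)^(1/3))/18) + C3*exp(c*(-8*2^(1/3)*k^2/((-1 + sqrt(3)*I)*(-2*k^3 + sqrt(-4*k^6 + (2*k^3 + 729)^2) - 729)^(1/3)) + 4*k + 2^(2/3)*(-2*k^3 + sqrt(-4*k^6 + (2*k^3 + 729)^2) - 729)^(1/3) - 2^(2/3)*sqrt(3)*I*(-2*k^3 + sqrt(-4*k^6 + (2*k^3 + 729)^2) - 729)^(1/3))/36) + C4*exp(c*(8*2^(1/3)*k^2/((1 + sqrt(3)*I)*(-2*k^3 + sqrt(-4*k^6 + (2*k^3 + 729)^2) - 729)^(1/3)) + 4*k + 2^(2/3)*(-2*k^3 + sqrt(-4*k^6 + (2*k^3 + 729)^2) - 729)^(1/3) + 2^(2/3)*sqrt(3)*I*(-2*k^3 + sqrt(-4*k^6 + (2*k^3 + 729)^2) - 729)^(1/3))/36) - 4*c^3/9 - c^2/2 + 8*c*k/9 - 2*c/3


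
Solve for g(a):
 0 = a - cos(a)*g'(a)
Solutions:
 g(a) = C1 + Integral(a/cos(a), a)


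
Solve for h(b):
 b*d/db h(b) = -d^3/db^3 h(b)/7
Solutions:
 h(b) = C1 + Integral(C2*airyai(-7^(1/3)*b) + C3*airybi(-7^(1/3)*b), b)


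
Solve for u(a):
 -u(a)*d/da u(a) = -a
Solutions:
 u(a) = -sqrt(C1 + a^2)
 u(a) = sqrt(C1 + a^2)


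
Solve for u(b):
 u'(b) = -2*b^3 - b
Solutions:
 u(b) = C1 - b^4/2 - b^2/2


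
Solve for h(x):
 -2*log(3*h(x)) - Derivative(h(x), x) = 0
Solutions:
 Integral(1/(log(_y) + log(3)), (_y, h(x)))/2 = C1 - x


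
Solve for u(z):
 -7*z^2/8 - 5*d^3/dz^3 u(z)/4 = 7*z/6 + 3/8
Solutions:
 u(z) = C1 + C2*z + C3*z^2 - 7*z^5/600 - 7*z^4/180 - z^3/20


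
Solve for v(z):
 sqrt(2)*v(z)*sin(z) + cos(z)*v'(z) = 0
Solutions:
 v(z) = C1*cos(z)^(sqrt(2))
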